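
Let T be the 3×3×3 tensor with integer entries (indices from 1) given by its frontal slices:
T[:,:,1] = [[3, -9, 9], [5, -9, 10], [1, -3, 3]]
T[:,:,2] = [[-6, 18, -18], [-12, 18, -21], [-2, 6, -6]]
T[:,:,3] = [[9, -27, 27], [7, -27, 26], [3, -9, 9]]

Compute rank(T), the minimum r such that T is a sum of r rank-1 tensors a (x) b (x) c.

2

Lower bound: in the mode-3 unfolding of T (rows indexed by k, columns by (i,j)) the 2×2 minor on rows k ∈ {1, 2}, columns (i,j) ∈ {(1,1), (2,1)} is det [[3, 5], [-6, -12]] = -6 ≠ 0, so that unfolding has rank ≥ 2 and hence rank(T) ≥ 2 (CP rank is at least every unfolding rank, though it can be larger).
Upper bound: with S_k = T[:,:,k], the two rank-1 terms a₁b₁ᵀ, a₂b₂ᵀ are the rank-1 members of the pencil x·S₁ + y·S₂.
The 2×2 minor of x·S₁ + y·S₂ on rows {1,2}, columns {1,2} is 18·x² − 90·xy + 108·y² = 18·(x − 3·y)(x − 2·y), vanishing at (x:y) = (3:1) and (2:1).
M₁ = 3·S₁ + S₂ = [[3, -9, 9], [3, -9, 9], [1, -3, 3]] = (3, 3, 1)(1, -3, 3)ᵀ and M₂ = 2·S₁ + S₂ = [[0, 0, 0], [-2, 0, -1], [0, 0, 0]] = −(0, 1, 0)(2, 0, 1)ᵀ, so take a₁ = (3, 3, 1), b₁ = (1, -3, 3), a₂ = (0, 1, 0), b₂ = (2, 0, 1).
Each slice is an integer combination of E₁ = a₁b₁ᵀ and E₂ = a₂b₂ᵀ: S₁ = E₁ + E₂, S₂ = −2·E₁ − 3·E₂, S₃ = 3·E₁ − E₂; reading off coefficients, c₁ = (1, -2, 3) and c₂ = (1, -3, -1).
Hence T = (3, 3, 1) (x) (1, -3, 3) (x) (1, -2, 3) + (0, 1, 0) (x) (2, 0, 1) (x) (1, -3, -1), so rank(T) ≤ 2.
These bounds meet, so rank(T) = 2.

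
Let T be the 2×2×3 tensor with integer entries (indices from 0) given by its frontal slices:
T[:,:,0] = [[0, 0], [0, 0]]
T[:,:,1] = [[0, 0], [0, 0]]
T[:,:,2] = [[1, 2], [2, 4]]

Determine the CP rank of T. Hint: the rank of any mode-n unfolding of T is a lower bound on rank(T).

1

Lower bound: T ≠ 0 (e.g. T[0,0,2] = 1), so rank(T) ≥ 1.
Upper bound: the mode-1 fibre T[:,0,2] = [1, 2] gives a = [1, 2] (primitive direction); the mode-2 fibre T[0,:,2] = [1, 2] gives b = [1, 2]; then c[k] = T[0,0,k] / (a[0]·b[0]) = [0, 0, 1] / 1 = [0, 0, 1].
Expanding [1, 2] ⊗ [1, 2] ⊗ [0, 0, 1] reproduces all 12 entries of T, so T = [1, 2] ⊗ [1, 2] ⊗ [0, 0, 1] and rank(T) ≤ 1.
These bounds meet, so rank(T) = 1.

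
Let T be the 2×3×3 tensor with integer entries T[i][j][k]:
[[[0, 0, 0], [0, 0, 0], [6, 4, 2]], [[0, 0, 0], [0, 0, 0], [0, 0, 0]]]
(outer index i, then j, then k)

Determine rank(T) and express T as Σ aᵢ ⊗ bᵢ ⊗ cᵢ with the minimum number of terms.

Lower bound: T ≠ 0 (e.g. T[0,2,0] = 6), so rank(T) ≥ 1.
Upper bound: the mode-1 fibre T[:,2,0] = [6, 0] gives a = [1, 0] (primitive direction); the mode-2 fibre T[0,:,0] = [0, 0, 6] gives b = [0, 0, 1]; then c[k] = T[0,2,k] / (a[0]·b[2]) = [6, 4, 2] / 1 = [6, 4, 2].
Expanding [1, 0] ⊗ [0, 0, 1] ⊗ [6, 4, 2] reproduces all 18 entries of T, so T = [1, 0] ⊗ [0, 0, 1] ⊗ [6, 4, 2] and rank(T) ≤ 1.
These bounds meet, so rank(T) = 1.

rank(T) = 1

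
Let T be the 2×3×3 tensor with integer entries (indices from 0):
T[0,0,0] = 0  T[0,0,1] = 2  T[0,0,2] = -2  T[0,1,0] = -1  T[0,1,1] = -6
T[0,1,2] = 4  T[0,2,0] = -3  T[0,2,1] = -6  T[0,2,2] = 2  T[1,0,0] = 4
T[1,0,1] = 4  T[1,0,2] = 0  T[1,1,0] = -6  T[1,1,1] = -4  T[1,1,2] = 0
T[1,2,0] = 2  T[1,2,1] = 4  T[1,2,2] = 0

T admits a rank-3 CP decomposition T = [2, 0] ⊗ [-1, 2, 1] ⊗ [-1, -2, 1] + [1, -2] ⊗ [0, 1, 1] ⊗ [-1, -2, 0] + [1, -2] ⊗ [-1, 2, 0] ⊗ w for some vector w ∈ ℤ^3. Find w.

Subtract the known terms from T to get the rank-1 residual R = [1, -2] ⊗ [-1, 2, 0] ⊗ w, so R[i,j,k] = a[i]·b[j]·w[k]. Pick indices with nonzero a[0]·b[0] = (1)·(-1) = -1. Only the fibre through (0,0,·) is needed: R[0,0,:] = T[0,0,:] − Σₗ aₗ[0]bₗ[0]cₗ = [0, 2, -2] − (2)·(-1)·[-1, -2, 1] − (1)·(0)·[-1, -2, 0] = [-2, -2, 0]. Then w[k] = R[0,0,k] / -1 for each k, giving w = [-2, -2, 0] / -1 = [2, 2, 0].

w = [2, 2, 0]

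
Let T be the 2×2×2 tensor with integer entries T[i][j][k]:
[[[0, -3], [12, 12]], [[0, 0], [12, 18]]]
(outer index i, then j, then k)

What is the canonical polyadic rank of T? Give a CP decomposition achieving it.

rank(T) = 2

Lower bound: the mode-2 unfolding of T (rows indexed by j, columns by (i,k) = (0,0), (0,1), (1,0), (1,1)) is [[0, -3, 0, 0], [12, 12, 12, 18]].
There the 2×2 minor on rows j ∈ {0, 1}, columns (i,k) ∈ {(0,0), (0,1)} is det [[0, -3], [12, 12]] = 36 ≠ 0, so this unfolding has rank ≥ 2; CP rank is at least every unfolding rank, so rank(T) ≥ 2. (Flattening ranks never certify an upper bound on CP rank; for that we must actually write T with 2 rank-1 terms.)
Upper bound — finding two terms. Write S_k = T[:,:,k] for the frontal slices: S₀ = [[0, 12], [0, 12]], S₁ = [[-3, 12], [0, 18]].
If T = a₁ (x) b₁ (x) c₁ + a₂ (x) b₂ (x) c₂ then each S_k = c₁[k]·a₁b₁ᵀ + c₂[k]·a₂b₂ᵀ. S₀ and S₁ are linearly independent, so a₁b₁ᵀ and a₂b₂ᵀ must span the same plane of matrices: they are the rank-1 matrices of the form x·S₀ + y·S₁.
det(x·S₀ + y·S₁) is −36·xy − 54·y² = (-18)·(2·x + 3·y)(y), vanishing at (x:y) = (3:-2) and (1:0).
M₁ = 3·S₀ − 2·S₁ = [[6, 12], [0, 0]] = 6·[1, 0][1, 2]ᵀ and M₂ = S₀ = [[0, 12], [0, 12]] = 12·[1, 1][0, 1]ᵀ, so take a₁ = [1, 0], b₁ = [1, 2], a₂ = [1, 1], b₂ = [0, 1].
Each slice is an integer combination of E₁ = a₁b₁ᵀ and E₂ = a₂b₂ᵀ: S₀ = 12·E₂, S₁ = −3·E₁ + 18·E₂; reading off coefficients, c₁ = [0, -3] and c₂ = [12, 18].
Hence T = [1, 0] (x) [1, 2] (x) [0, -3] + [1, 1] (x) [0, 1] (x) [12, 18], so rank(T) ≤ 2.
These bounds meet, so rank(T) = 2.
Check entry T[1,0,0] = 0: (0)·(1)·(0) + (1)·(0)·(12) = 0.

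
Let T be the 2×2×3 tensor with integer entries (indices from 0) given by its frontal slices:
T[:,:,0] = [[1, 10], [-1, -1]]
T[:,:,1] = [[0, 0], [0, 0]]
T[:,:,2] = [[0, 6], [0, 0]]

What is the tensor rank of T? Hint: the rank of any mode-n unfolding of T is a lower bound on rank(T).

2

Lower bound: the mode-1 unfolding of T (rows indexed by i, columns by (j,k) = (0,0), (0,1), (0,2), (1,0), (1,1), (1,2)) is [[1, 0, 0, 10, 0, 6], [-1, 0, 0, -1, 0, 0]].
There the 2×2 minor on rows i ∈ {0, 1}, columns (j,k) ∈ {(0,0), (1,0)} is det [[1, 10], [-1, -1]] = 9 ≠ 0, so this unfolding has rank ≥ 2; CP rank is at least every unfolding rank, so rank(T) ≥ 2. (Unfolding ranks only ever bound the CP rank from below — rank(T) can be strictly larger than all of them — so the matching upper bound has to come from an explicit 2-term decomposition.)
Upper bound — finding two terms. Write S_k = T[:,:,k] for the frontal slices: S₀ = [[1, 10], [-1, -1]], S₁ = [[0, 0], [0, 0]], S₂ = [[0, 6], [0, 0]].
If T = a₁ ⊗ b₁ ⊗ c₁ + a₂ ⊗ b₂ ⊗ c₂ then each S_k = c₁[k]·a₁b₁ᵀ + c₂[k]·a₂b₂ᵀ. S₀ and S₂ are linearly independent, so a₁b₁ᵀ and a₂b₂ᵀ must span the same plane of matrices: they are the rank-1 matrices of the form x·S₀ + y·S₂.
det(x·S₀ + y·S₂) is 9·x² + 6·xy = 3·(3·x + 2·y)(x), vanishing at (x:y) = (2:-3) and (0:1).
M₁ = 2·S₀ − 3·S₂ = [[2, 2], [-2, -2]] = 2·[1, -1][1, 1]ᵀ and M₂ = S₂ = [[0, 6], [0, 0]] = 6·[1, 0][0, 1]ᵀ, so take a₁ = [1, -1], b₁ = [1, 1], a₂ = [1, 0], b₂ = [0, 1].
Each slice is an integer combination of E₁ = a₁b₁ᵀ and E₂ = a₂b₂ᵀ: S₀ = E₁ + 9·E₂, S₁ = 0, S₂ = 6·E₂; reading off coefficients, c₁ = [1, 0, 0] and c₂ = [9, 0, 6].
Hence T = [1, -1] ⊗ [1, 1] ⊗ [1, 0, 0] + [1, 0] ⊗ [0, 1] ⊗ [9, 0, 6], so rank(T) ≤ 2.
These bounds meet, so rank(T) = 2.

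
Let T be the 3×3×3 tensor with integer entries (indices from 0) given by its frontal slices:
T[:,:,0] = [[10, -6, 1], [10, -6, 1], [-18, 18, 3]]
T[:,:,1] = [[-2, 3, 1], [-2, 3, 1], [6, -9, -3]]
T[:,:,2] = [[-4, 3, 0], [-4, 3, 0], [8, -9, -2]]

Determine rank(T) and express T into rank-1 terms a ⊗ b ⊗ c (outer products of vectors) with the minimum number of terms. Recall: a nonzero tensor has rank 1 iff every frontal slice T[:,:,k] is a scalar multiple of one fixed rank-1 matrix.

Lower bound: in the mode-1 unfolding of T (rows indexed by i, columns by (j,k)) the 2×2 minor on rows i ∈ {0, 2}, columns (j,k) ∈ {(0,0), (0,1)} is det [[10, -2], [-18, 6]] = 24 ≠ 0, so that unfolding has rank ≥ 2 and hence rank(T) ≥ 2 (CP rank is at least every unfolding rank, though it can be larger).
Upper bound: with S_k = T[:,:,k], the two rank-1 terms a₁b₁ᵀ, a₂b₂ᵀ are the rank-1 members of the pencil x·S₀ + y·S₁.
The 2×2 minor of x·S₀ + y·S₁ on rows {0,2}, columns {0,1} is 72·x² − 36·xy = 36·(2·x − y)(x), vanishing at (x:y) = (1:2) and (0:1).
M₁ = S₀ + 2·S₁ = [[6, 0, 3], [6, 0, 3], [-6, 0, -3]] = 3·[1, 1, -1][2, 0, 1]ᵀ and M₂ = S₁ = [[-2, 3, 1], [-2, 3, 1], [6, -9, -3]] = −[1, 1, -3][2, -3, -1]ᵀ, so take a₁ = [1, 1, -1], b₁ = [2, 0, 1], a₂ = [1, 1, -3], b₂ = [2, -3, -1].
Each slice is an integer combination of E₁ = a₁b₁ᵀ and E₂ = a₂b₂ᵀ: S₀ = 3·E₁ + 2·E₂, S₁ = −E₂, S₂ = −E₁ − E₂; reading off coefficients, c₁ = [3, 0, -1] and c₂ = [2, -1, -1].
Hence T = [1, 1, -1] ⊗ [2, 0, 1] ⊗ [3, 0, -1] + [1, 1, -3] ⊗ [2, -3, -1] ⊗ [2, -1, -1], so rank(T) ≤ 2.
These bounds meet, so rank(T) = 2.

rank(T) = 2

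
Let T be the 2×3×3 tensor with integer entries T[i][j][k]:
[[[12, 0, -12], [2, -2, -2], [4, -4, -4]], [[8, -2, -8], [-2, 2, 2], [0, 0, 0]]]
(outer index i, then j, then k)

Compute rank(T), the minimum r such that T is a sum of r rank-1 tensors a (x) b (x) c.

3

Lower bound: the mode-2 unfolding of T (rows indexed by j, columns by (i,k) = (0,0), (0,1), (0,2), (1,0), (1,1), (1,2)) is [[12, 0, -12, 8, -2, -8], [2, -2, -2, -2, 2, 2], [4, -4, -4, 0, 0, 0]].
There the 3×3 minor on rows j ∈ {0, 1, 2}, columns (i,k) ∈ {(0,0), (0,1), (1,0)} is det [[12, 0, 8], [2, -2, -2], [4, -4, 0]] = -96 ≠ 0, so this unfolding has rank ≥ 3; CP rank is at least every unfolding rank, so rank(T) ≥ 3. (Flattening ranks never certify an upper bound on CP rank; for that we must actually write T with 3 rank-1 terms.)
Upper bound: T is a sum of 3 rank-1 terms, T = [1, 0] (x) [0, 1, 1] (x) [4, -4, -4] + [1, 1] (x) [2, -1, 0] (x) [2, -2, -2] + [2, 1] (x) [1, 0, 0] (x) [4, 2, -4] (one valid choice — decompositions are not unique — normalised so each a, b is primitive with positive first nonzero entry; check it by expanding all entries), so rank(T) ≤ 3.
These bounds meet, so rank(T) = 3.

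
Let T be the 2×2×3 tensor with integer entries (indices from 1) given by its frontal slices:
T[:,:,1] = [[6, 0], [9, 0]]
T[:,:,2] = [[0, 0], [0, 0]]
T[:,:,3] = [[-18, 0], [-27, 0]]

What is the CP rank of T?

Lower bound: T ≠ 0 (e.g. T[1,1,1] = 6), so rank(T) ≥ 1.
Upper bound: the mode-1 fibre T[:,1,1] = [6, 9] gives a = [2, 3] (primitive direction); the mode-2 fibre T[1,:,1] = [6, 0] gives b = [1, 0]; then c[k] = T[1,1,k] / (a[1]·b[1]) = [6, 0, -18] / 2 = [3, 0, -9].
Expanding [2, 3] ⊗ [1, 0] ⊗ [3, 0, -9] reproduces all 12 entries of T, so T = [2, 3] ⊗ [1, 0] ⊗ [3, 0, -9] and rank(T) ≤ 1.
These bounds meet, so rank(T) = 1.

1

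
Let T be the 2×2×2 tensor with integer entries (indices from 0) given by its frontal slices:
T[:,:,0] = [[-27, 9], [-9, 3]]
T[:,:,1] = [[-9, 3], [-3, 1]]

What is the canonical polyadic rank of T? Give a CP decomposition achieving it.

Lower bound: T ≠ 0 (e.g. T[0,0,0] = -27), so rank(T) ≥ 1.
Upper bound: if T = a ⊗ b ⊗ c then every fibre of T is a multiple of the corresponding factor, so read the factors off the fibres through the nonzero entry T[0,0,0] = -27.
The mode-1 fibre T[:,0,0] = [-27, -9] gives a = [3, 1] (primitive direction); the mode-2 fibre T[0,:,0] = [-27, 9] gives b = [3, -1]; then c[k] = T[0,0,k] / (a[0]·b[0]) = [-27, -9] / 9 = [-3, -1].
Expanding [3, 1] ⊗ [3, -1] ⊗ [-3, -1] reproduces all 8 entries of T, so T = [3, 1] ⊗ [3, -1] ⊗ [-3, -1] and rank(T) ≤ 1.
These bounds meet, so rank(T) = 1.
Check entry T[0,0,0] = -27: (3)·(3)·(-3) = -27.

rank(T) = 1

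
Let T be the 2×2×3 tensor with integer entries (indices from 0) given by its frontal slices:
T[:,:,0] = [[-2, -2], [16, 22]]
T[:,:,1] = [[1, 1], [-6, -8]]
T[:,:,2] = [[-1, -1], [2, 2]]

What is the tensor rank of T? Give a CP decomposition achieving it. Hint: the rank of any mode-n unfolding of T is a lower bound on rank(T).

rank(T) = 2

Lower bound: the mode-2 unfolding of T (rows indexed by j, columns by (i,k) = (0,0), (0,1), (0,2), (1,0), (1,1), (1,2)) is [[-2, 1, -1, 16, -6, 2], [-2, 1, -1, 22, -8, 2]].
There the 2×2 minor on rows j ∈ {0, 1}, columns (i,k) ∈ {(0,0), (1,0)} is det [[-2, 16], [-2, 22]] = -12 ≠ 0, so this unfolding has rank ≥ 2; CP rank is at least every unfolding rank, so rank(T) ≥ 2. (Flattening ranks never certify an upper bound on CP rank; for that we must actually write T with 2 rank-1 terms.)
Upper bound — finding two terms. Write S_k = T[:,:,k] for the frontal slices: S₀ = [[-2, -2], [16, 22]], S₁ = [[1, 1], [-6, -8]], S₂ = [[-1, -1], [2, 2]].
If T = a₁ ⊗ b₁ ⊗ c₁ + a₂ ⊗ b₂ ⊗ c₂ then each S_k = c₁[k]·a₁b₁ᵀ + c₂[k]·a₂b₂ᵀ. S₀ and S₁ are linearly independent, so a₁b₁ᵀ and a₂b₂ᵀ must span the same plane of matrices: they are the rank-1 matrices of the form x·S₀ + y·S₁.
det(x·S₀ + y·S₁) is −12·x² + 10·xy − 2·y² = (-2)·(3·x − y)(2·x − y), vanishing at (x:y) = (1:3) and (1:2).
M₁ = S₀ + 3·S₁ = [[1, 1], [-2, -2]] = [1, -2][1, 1]ᵀ and M₂ = S₀ + 2·S₁ = [[0, 0], [4, 6]] = 2·[0, 1][2, 3]ᵀ, so take a₁ = [1, -2], b₁ = [1, 1], a₂ = [0, 1], b₂ = [2, 3].
Each slice is an integer combination of E₁ = a₁b₁ᵀ and E₂ = a₂b₂ᵀ: S₀ = −2·E₁ + 6·E₂, S₁ = E₁ − 2·E₂, S₂ = −E₁; reading off coefficients, c₁ = [-2, 1, -1] and c₂ = [6, -2, 0].
Hence T = [1, -2] ⊗ [1, 1] ⊗ [-2, 1, -1] + [0, 1] ⊗ [2, 3] ⊗ [6, -2, 0], so rank(T) ≤ 2.
These bounds meet, so rank(T) = 2.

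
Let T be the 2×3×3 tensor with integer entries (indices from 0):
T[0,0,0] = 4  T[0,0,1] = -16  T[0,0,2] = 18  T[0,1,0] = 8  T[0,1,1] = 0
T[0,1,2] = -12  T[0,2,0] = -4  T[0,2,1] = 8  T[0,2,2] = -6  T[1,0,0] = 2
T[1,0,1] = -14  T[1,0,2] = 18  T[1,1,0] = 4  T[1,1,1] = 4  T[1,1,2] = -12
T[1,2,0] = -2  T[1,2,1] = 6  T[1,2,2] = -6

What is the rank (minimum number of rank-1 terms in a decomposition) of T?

2

Lower bound: the mode-3 unfolding of T (rows indexed by k, columns by (i,j) = (0,0), (0,1), (0,2), (1,0), (1,1), (1,2)) is [[4, 8, -4, 2, 4, -2], [-16, 0, 8, -14, 4, 6], [18, -12, -6, 18, -12, -6]].
There the 2×2 minor on rows k ∈ {0, 1}, columns (i,j) ∈ {(0,0), (0,1)} is det [[4, 8], [-16, 0]] = 128 ≠ 0, so this unfolding has rank ≥ 2; CP rank is at least every unfolding rank, so rank(T) ≥ 2. (Unfolding ranks only ever bound the CP rank from below — rank(T) can be strictly larger than all of them — so the matching upper bound has to come from an explicit 2-term decomposition.)
Upper bound — finding two terms. Write S_k = T[:,:,k] for the frontal slices: S₀ = [[4, 8, -4], [2, 4, -2]], S₁ = [[-16, 0, 8], [-14, 4, 6]], S₂ = [[18, -12, -6], [18, -12, -6]].
If T = a₁ ⊗ b₁ ⊗ c₁ + a₂ ⊗ b₂ ⊗ c₂ then each S_k = c₁[k]·a₁b₁ᵀ + c₂[k]·a₂b₂ᵀ. S₀ and S₁ are linearly independent, so a₁b₁ᵀ and a₂b₂ᵀ must span the same plane of matrices: they are the rank-1 matrices of the form x·S₀ + y·S₁.
The 2×2 minor of x·S₀ + y·S₁ on rows {0,1}, columns {0,1} is 64·xy − 64·y² = 64·(x − y)(y), vanishing at (x:y) = (1:1) and (1:0).
M₁ = S₀ + S₁ = [[-12, 8, 4], [-12, 8, 4]] = (-4)·[1, 1][3, -2, -1]ᵀ and M₂ = S₀ = [[4, 8, -4], [2, 4, -2]] = 2·[2, 1][1, 2, -1]ᵀ, so take a₁ = [1, 1], b₁ = [3, -2, -1], a₂ = [2, 1], b₂ = [1, 2, -1].
Each slice is an integer combination of E₁ = a₁b₁ᵀ and E₂ = a₂b₂ᵀ: S₀ = 2·E₂, S₁ = −4·E₁ − 2·E₂, S₂ = 6·E₁; reading off coefficients, c₁ = [0, -4, 6] and c₂ = [2, -2, 0].
Hence T = [1, 1] ⊗ [3, -2, -1] ⊗ [0, -4, 6] + [2, 1] ⊗ [1, 2, -1] ⊗ [2, -2, 0], so rank(T) ≤ 2.
These bounds meet, so rank(T) = 2.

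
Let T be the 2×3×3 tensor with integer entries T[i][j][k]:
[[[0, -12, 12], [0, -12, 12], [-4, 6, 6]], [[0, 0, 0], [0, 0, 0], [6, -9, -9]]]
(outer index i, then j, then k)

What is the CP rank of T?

2

Lower bound: the mode-1 unfolding of T (rows indexed by i, columns by (j,k) = (0,0), (0,1), (0,2), (1,0), (1,1), (1,2), (2,0), (2,1), (2,2)) is [[0, -12, 12, 0, -12, 12, -4, 6, 6], [0, 0, 0, 0, 0, 0, 6, -9, -9]].
There the 2×2 minor on rows i ∈ {0, 1}, columns (j,k) ∈ {(0,1), (2,0)} is det [[-12, -4], [0, 6]] = -72 ≠ 0, so this unfolding has rank ≥ 2; CP rank is at least every unfolding rank, so rank(T) ≥ 2. (Flattening ranks never certify an upper bound on CP rank; for that we must actually write T with 2 rank-1 terms.)
Upper bound — finding two terms. Write S_k = T[:,:,k] for the frontal slices: S₀ = [[0, 0, -4], [0, 0, 6]], S₁ = [[-12, -12, 6], [0, 0, -9]], S₂ = [[12, 12, 6], [0, 0, -9]].
If T = a₁ ⊗ b₁ ⊗ c₁ + a₂ ⊗ b₂ ⊗ c₂ then each S_k = c₁[k]·a₁b₁ᵀ + c₂[k]·a₂b₂ᵀ. S₀ and S₁ are linearly independent, so a₁b₁ᵀ and a₂b₂ᵀ must span the same plane of matrices: they are the rank-1 matrices of the form x·S₀ + y·S₁.
The 2×2 minor of x·S₀ + y·S₁ on rows {0,1}, columns {0,2} is −72·xy + 108·y² = (-36)·(2·x − 3·y)(y), vanishing at (x:y) = (3:2) and (1:0).
M₁ = 3·S₀ + 2·S₁ = [[-24, -24, 0], [0, 0, 0]] = (-24)·[1, 0][1, 1, 0]ᵀ and M₂ = S₀ = [[0, 0, -4], [0, 0, 6]] = (-2)·[2, -3][0, 0, 1]ᵀ, so take a₁ = [1, 0], b₁ = [1, 1, 0], a₂ = [2, -3], b₂ = [0, 0, 1].
Each slice is an integer combination of E₁ = a₁b₁ᵀ and E₂ = a₂b₂ᵀ: S₀ = −2·E₂, S₁ = −12·E₁ + 3·E₂, S₂ = 12·E₁ + 3·E₂; reading off coefficients, c₁ = [0, -12, 12] and c₂ = [-2, 3, 3].
Hence T = [1, 0] ⊗ [1, 1, 0] ⊗ [0, -12, 12] + [2, -3] ⊗ [0, 0, 1] ⊗ [-2, 3, 3], so rank(T) ≤ 2.
These bounds meet, so rank(T) = 2.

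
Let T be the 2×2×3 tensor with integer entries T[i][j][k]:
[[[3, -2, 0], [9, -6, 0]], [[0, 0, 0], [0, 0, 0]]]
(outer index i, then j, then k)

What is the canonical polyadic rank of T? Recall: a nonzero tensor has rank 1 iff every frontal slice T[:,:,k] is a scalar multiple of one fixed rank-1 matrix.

Lower bound: T ≠ 0 (e.g. T[0,0,0] = 3), so rank(T) ≥ 1.
Upper bound: if T = a ⊗ b ⊗ c then every fibre of T is a multiple of the corresponding factor, so read the factors off the fibres through the nonzero entry T[0,0,0] = 3.
The mode-1 fibre T[:,0,0] = [3, 0] gives a = [1, 0] (primitive direction); the mode-2 fibre T[0,:,0] = [3, 9] gives b = [1, 3]; then c[k] = T[0,0,k] / (a[0]·b[0]) = [3, -2, 0] / 1 = [3, -2, 0].
Expanding [1, 0] ⊗ [1, 3] ⊗ [3, -2, 0] reproduces all 12 entries of T, so T = [1, 0] ⊗ [1, 3] ⊗ [3, -2, 0] and rank(T) ≤ 1.
These bounds meet, so rank(T) = 1.

1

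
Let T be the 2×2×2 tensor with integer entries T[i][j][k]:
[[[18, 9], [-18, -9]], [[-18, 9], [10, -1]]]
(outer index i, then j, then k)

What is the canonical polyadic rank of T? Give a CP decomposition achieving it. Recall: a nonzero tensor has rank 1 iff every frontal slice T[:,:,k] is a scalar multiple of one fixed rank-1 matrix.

Lower bound: the mode-1 unfolding of T (rows indexed by i, columns by (j,k) = (0,0), (0,1), (1,0), (1,1)) is [[18, 9, -18, -9], [-18, 9, 10, -1]].
There the 2×2 minor on rows i ∈ {0, 1}, columns (j,k) ∈ {(0,0), (0,1)} is det [[18, 9], [-18, 9]] = 324 ≠ 0, so this unfolding has rank ≥ 2; CP rank is at least every unfolding rank, so rank(T) ≥ 2. (Unfolding ranks only ever bound the CP rank from below — rank(T) can be strictly larger than all of them — so the matching upper bound has to come from an explicit 2-term decomposition.)
Upper bound — finding two terms. Write S_k = T[:,:,k] for the frontal slices: S₀ = [[18, -18], [-18, 10]], S₁ = [[9, -9], [9, -1]].
If T = a₁ ⊗ b₁ ⊗ c₁ + a₂ ⊗ b₂ ⊗ c₂ then each S_k = c₁[k]·a₁b₁ᵀ + c₂[k]·a₂b₂ᵀ. S₀ and S₁ are linearly independent, so a₁b₁ᵀ and a₂b₂ᵀ must span the same plane of matrices: they are the rank-1 matrices of the form x·S₀ + y·S₁.
det(x·S₀ + y·S₁) is −144·x² + 72·xy + 72·y² = (-72)·(x − y)(2·x + y), vanishing at (x:y) = (1:1) and (1:-2).
M₁ = S₀ + S₁ = [[27, -27], [-9, 9]] = 9·[3, -1][1, -1]ᵀ and M₂ = S₀ − 2·S₁ = [[0, 0], [-36, 12]] = (-12)·[0, 1][3, -1]ᵀ, so take a₁ = [3, -1], b₁ = [1, -1], a₂ = [0, 1], b₂ = [3, -1].
Each slice is an integer combination of E₁ = a₁b₁ᵀ and E₂ = a₂b₂ᵀ: S₀ = 6·E₁ − 4·E₂, S₁ = 3·E₁ + 4·E₂; reading off coefficients, c₁ = [6, 3] and c₂ = [-4, 4].
Hence T = [3, -1] ⊗ [1, -1] ⊗ [6, 3] + [0, 1] ⊗ [3, -1] ⊗ [-4, 4], so rank(T) ≤ 2.
These bounds meet, so rank(T) = 2.

rank(T) = 2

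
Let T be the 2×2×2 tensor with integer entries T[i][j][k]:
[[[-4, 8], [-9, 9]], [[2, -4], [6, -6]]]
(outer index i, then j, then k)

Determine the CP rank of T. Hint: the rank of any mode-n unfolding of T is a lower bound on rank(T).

2

Lower bound: the mode-1 unfolding of T (rows indexed by i, columns by (j,k) = (0,0), (0,1), (1,0), (1,1)) is [[-4, 8, -9, 9], [2, -4, 6, -6]].
There the 2×2 minor on rows i ∈ {0, 1}, columns (j,k) ∈ {(0,0), (1,0)} is det [[-4, -9], [2, 6]] = -6 ≠ 0, so this unfolding has rank ≥ 2; CP rank is at least every unfolding rank, so rank(T) ≥ 2. (Flattening ranks never certify an upper bound on CP rank; for that we must actually write T with 2 rank-1 terms.)
Upper bound — finding two terms. Write S_k = T[:,:,k] for the frontal slices: S₀ = [[-4, -9], [2, 6]], S₁ = [[8, 9], [-4, -6]].
If T = a₁ ⊗ b₁ ⊗ c₁ + a₂ ⊗ b₂ ⊗ c₂ then each S_k = c₁[k]·a₁b₁ᵀ + c₂[k]·a₂b₂ᵀ. S₀ and S₁ are linearly independent, so a₁b₁ᵀ and a₂b₂ᵀ must span the same plane of matrices: they are the rank-1 matrices of the form x·S₀ + y·S₁.
det(x·S₀ + y·S₁) is −6·x² + 18·xy − 12·y² = (-6)·(x − 2·y)(x − y), vanishing at (x:y) = (2:1) and (1:1).
M₁ = 2·S₀ + S₁ = [[0, -9], [0, 6]] = (-3)·[3, -2][0, 1]ᵀ and M₂ = S₀ + S₁ = [[4, 0], [-2, 0]] = 2·[2, -1][1, 0]ᵀ, so take a₁ = [3, -2], b₁ = [0, 1], a₂ = [2, -1], b₂ = [1, 0].
Each slice is an integer combination of E₁ = a₁b₁ᵀ and E₂ = a₂b₂ᵀ: S₀ = −3·E₁ − 2·E₂, S₁ = 3·E₁ + 4·E₂; reading off coefficients, c₁ = [-3, 3] and c₂ = [-2, 4].
Hence T = [3, -2] ⊗ [0, 1] ⊗ [-3, 3] + [2, -1] ⊗ [1, 0] ⊗ [-2, 4], so rank(T) ≤ 2.
These bounds meet, so rank(T) = 2.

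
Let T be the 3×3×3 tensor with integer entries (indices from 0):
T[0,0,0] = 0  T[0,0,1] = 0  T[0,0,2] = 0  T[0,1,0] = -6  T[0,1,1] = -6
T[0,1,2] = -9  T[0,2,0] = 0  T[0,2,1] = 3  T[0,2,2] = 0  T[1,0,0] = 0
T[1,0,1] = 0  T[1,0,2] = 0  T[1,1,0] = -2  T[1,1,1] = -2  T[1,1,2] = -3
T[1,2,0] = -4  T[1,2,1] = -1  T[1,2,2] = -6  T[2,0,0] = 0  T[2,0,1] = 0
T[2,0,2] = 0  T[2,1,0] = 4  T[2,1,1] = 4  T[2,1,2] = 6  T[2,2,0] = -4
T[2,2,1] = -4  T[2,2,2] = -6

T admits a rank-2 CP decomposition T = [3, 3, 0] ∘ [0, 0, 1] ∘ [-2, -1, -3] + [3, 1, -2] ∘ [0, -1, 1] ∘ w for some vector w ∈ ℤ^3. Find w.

w = [2, 2, 3]

Subtract the known terms from T to get the rank-1 residual R = [3, 1, -2] ∘ [0, -1, 1] ∘ w, so R[i,j,k] = a[i]·b[j]·w[k]. Pick indices with nonzero a[0]·b[1] = (3)·(-1) = -3. Only the fibre through (0,1,·) is needed: R[0,1,:] = T[0,1,:] − Σₗ aₗ[0]bₗ[1]cₗ = [-6, -6, -9] − (3)·(0)·[-2, -1, -3] = [-6, -6, -9]. Then w[k] = R[0,1,k] / -3 for each k, giving w = [-6, -6, -9] / -3 = [2, 2, 3].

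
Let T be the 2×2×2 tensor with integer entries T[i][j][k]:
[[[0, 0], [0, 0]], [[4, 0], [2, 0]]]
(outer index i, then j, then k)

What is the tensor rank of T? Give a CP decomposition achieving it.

rank(T) = 1

Lower bound: T ≠ 0 (e.g. T[1,0,0] = 4), so rank(T) ≥ 1.
Upper bound: the mode-1 fibre T[:,0,0] = [0, 4] gives a = [0, 1] (primitive direction); the mode-2 fibre T[1,:,0] = [4, 2] gives b = [2, 1]; then c[k] = T[1,0,k] / (a[1]·b[0]) = [4, 0] / 2 = [2, 0].
Expanding [0, 1] ⊗ [2, 1] ⊗ [2, 0] reproduces all 8 entries of T, so T = [0, 1] ⊗ [2, 1] ⊗ [2, 0] and rank(T) ≤ 1.
These bounds meet, so rank(T) = 1.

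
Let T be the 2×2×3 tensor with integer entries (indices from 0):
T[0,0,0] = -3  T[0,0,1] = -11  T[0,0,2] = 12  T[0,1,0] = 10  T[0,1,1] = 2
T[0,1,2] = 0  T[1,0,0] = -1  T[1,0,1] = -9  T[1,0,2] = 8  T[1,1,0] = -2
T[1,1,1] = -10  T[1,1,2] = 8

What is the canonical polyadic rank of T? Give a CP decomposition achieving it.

Lower bound: the mode-3 unfolding of T (rows indexed by k, columns by (i,j) = (0,0), (0,1), (1,0), (1,1)) is [[-3, 10, -1, -2], [-11, 2, -9, -10], [12, 0, 8, 8]].
There the 3×3 minor on rows k ∈ {0, 1, 2}, columns (i,j) ∈ {(0,0), (0,1), (1,0)} is det [[-3, 10, -1], [-11, 2, -9], [12, 0, 8]] = -224 ≠ 0, so this unfolding has rank ≥ 3; CP rank is at least every unfolding rank, so rank(T) ≥ 3. (This is only a lower bound: in general the CP rank may exceed every unfolding rank, so we still need to exhibit 3 rank-1 terms summing to T.)
Upper bound: T is a sum of 3 rank-1 terms, T = [1, -1] ⊗ [1, 2] ⊗ [1, 1, 0] + [1, 0] ⊗ [1, -2] ⊗ [-4, -4, 4] + [1, 1] ⊗ [1, 1] ⊗ [0, -8, 8] (one valid choice — decompositions are not unique — normalised so each a, b is primitive with positive first nonzero entry; check it by expanding all entries), so rank(T) ≤ 3.
These bounds meet, so rank(T) = 3.
Check entry T[1,0,0] = -1: (-1)·(1)·(1) + (0)·(1)·(-4) + (1)·(1)·(0) = -1.

rank(T) = 3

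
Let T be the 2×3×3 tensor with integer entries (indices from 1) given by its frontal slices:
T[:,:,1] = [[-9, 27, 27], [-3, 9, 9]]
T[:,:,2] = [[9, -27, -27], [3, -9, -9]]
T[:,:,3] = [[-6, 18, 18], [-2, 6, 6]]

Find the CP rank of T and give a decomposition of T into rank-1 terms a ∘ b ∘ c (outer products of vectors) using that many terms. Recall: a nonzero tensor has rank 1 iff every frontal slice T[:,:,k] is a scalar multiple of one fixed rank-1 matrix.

rank(T) = 1

Lower bound: T ≠ 0 (e.g. T[1,1,1] = -9), so rank(T) ≥ 1.
Upper bound: if T = a ∘ b ∘ c then every fibre of T is a multiple of the corresponding factor, so read the factors off the fibres through the nonzero entry T[1,1,1] = -9.
The mode-1 fibre T[:,1,1] = [-9, -3] gives a = (3, 1) (primitive direction); the mode-2 fibre T[1,:,1] = [-9, 27, 27] gives b = (1, -3, -3); then c[k] = T[1,1,k] / (a[1]·b[1]) = [-9, 9, -6] / 3 = (-3, 3, -2).
Expanding (3, 1) ∘ (1, -3, -3) ∘ (-3, 3, -2) reproduces all 18 entries of T, so T = (3, 1) ∘ (1, -3, -3) ∘ (-3, 3, -2) and rank(T) ≤ 1.
These bounds meet, so rank(T) = 1.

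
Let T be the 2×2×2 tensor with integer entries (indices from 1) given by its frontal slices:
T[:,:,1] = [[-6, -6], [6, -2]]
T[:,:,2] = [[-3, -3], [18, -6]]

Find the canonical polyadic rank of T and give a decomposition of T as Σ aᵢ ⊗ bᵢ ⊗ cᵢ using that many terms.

rank(T) = 2

Lower bound: in the mode-3 unfolding of T (rows indexed by k, columns by (i,j)) the 2×2 minor on rows k ∈ {1, 2}, columns (i,j) ∈ {(1,1), (2,1)} is det [[-6, 6], [-3, 18]] = -90 ≠ 0, so that unfolding has rank ≥ 2 and hence rank(T) ≥ 2 (CP rank is at least every unfolding rank, though it can be larger).
Upper bound: with S_k = T[:,:,k], the two rank-1 terms a₁b₁ᵀ, a₂b₂ᵀ are the rank-1 members of the pencil x·S₁ + y·S₂.
det(x·S₁ + y·S₂) is 48·x² + 168·xy + 72·y² = 24·(x + 3·y)(2·x + y), vanishing at (x:y) = (3:-1) and (1:-2).
M₁ = 3·S₁ − S₂ = [[-15, -15], [0, 0]] = (-15)·[1, 0][1, 1]ᵀ and M₂ = S₁ − 2·S₂ = [[0, 0], [-30, 10]] = (-10)·[0, 1][3, -1]ᵀ, so take a₁ = [1, 0], b₁ = [1, 1], a₂ = [0, 1], b₂ = [3, -1].
Each slice is an integer combination of E₁ = a₁b₁ᵀ and E₂ = a₂b₂ᵀ: S₁ = −6·E₁ + 2·E₂, S₂ = −3·E₁ + 6·E₂; reading off coefficients, c₁ = [-6, -3] and c₂ = [2, 6].
Hence T = [1, 0] ⊗ [1, 1] ⊗ [-6, -3] + [0, 1] ⊗ [3, -1] ⊗ [2, 6], so rank(T) ≤ 2.
These bounds meet, so rank(T) = 2.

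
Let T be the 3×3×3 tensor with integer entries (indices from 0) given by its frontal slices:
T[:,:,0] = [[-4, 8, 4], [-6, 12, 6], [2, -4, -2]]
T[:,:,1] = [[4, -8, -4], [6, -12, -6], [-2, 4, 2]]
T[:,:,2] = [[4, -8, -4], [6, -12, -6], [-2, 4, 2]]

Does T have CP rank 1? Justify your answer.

If T = a ⊗ b ⊗ c then every fibre of T is a multiple of the corresponding factor, so read the factors off the fibres through the nonzero entry T[0,0,0] = -4.
The mode-1 fibre T[:,0,0] = [-4, -6, 2] gives a = (2, 3, -1) (primitive direction); the mode-2 fibre T[0,:,0] = [-4, 8, 4] gives b = (1, -2, -1); then c[k] = T[0,0,k] / (a[0]·b[0]) = [-4, 4, 4] / 2 = (-2, 2, 2).
Expanding (2, 3, -1) ⊗ (1, -2, -1) ⊗ (-2, 2, 2) reproduces all 27 entries of T, so T = (2, 3, -1) ⊗ (1, -2, -1) ⊗ (-2, 2, 2) and rank(T) ≤ 1.
Equivalently every frontal slice T[:,:,k] is c[k] times the rank-1 matrix (2, 3, -1) ⊗ (1, -2, -1). So T has rank 1 (it is nonzero).

Yes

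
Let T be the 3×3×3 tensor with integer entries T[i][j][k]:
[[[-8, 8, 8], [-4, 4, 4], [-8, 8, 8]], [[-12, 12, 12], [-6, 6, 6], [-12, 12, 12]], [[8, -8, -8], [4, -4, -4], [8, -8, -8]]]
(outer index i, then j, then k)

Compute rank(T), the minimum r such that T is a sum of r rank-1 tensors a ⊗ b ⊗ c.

Lower bound: T ≠ 0 (e.g. T[0,0,0] = -8), so rank(T) ≥ 1.
Upper bound: if T = a ⊗ b ⊗ c then every fibre of T is a multiple of the corresponding factor, so read the factors off the fibres through the nonzero entry T[0,0,0] = -8.
The mode-1 fibre T[:,0,0] = [-8, -12, 8] gives a = [2, 3, -2] (primitive direction); the mode-2 fibre T[0,:,0] = [-8, -4, -8] gives b = [2, 1, 2]; then c[k] = T[0,0,k] / (a[0]·b[0]) = [-8, 8, 8] / 4 = [-2, 2, 2].
Expanding [2, 3, -2] ⊗ [2, 1, 2] ⊗ [-2, 2, 2] reproduces all 27 entries of T, so T = [2, 3, -2] ⊗ [2, 1, 2] ⊗ [-2, 2, 2] and rank(T) ≤ 1.
These bounds meet, so rank(T) = 1.

1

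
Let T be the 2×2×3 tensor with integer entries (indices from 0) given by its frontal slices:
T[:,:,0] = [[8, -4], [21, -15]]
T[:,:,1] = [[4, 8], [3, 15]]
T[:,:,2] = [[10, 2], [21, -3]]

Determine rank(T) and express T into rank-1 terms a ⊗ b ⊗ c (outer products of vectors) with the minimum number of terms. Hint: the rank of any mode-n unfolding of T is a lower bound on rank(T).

Lower bound: in the mode-2 unfolding of T (rows indexed by j, columns by (i,k)) the 2×2 minor on rows j ∈ {0, 1}, columns (i,k) ∈ {(0,0), (0,1)} is det [[8, 4], [-4, 8]] = 80 ≠ 0, so that unfolding has rank ≥ 2 and hence rank(T) ≥ 2 (CP rank is at least every unfolding rank, though it can be larger).
Upper bound: with S_k = T[:,:,k], the two rank-1 terms a₁b₁ᵀ, a₂b₂ᵀ are the rank-1 members of the pencil x·S₀ + y·S₁.
det(x·S₀ + y·S₁) is −36·x² − 96·xy + 36·y² = (-12)·(x + 3·y)(3·x − y), vanishing at (x:y) = (3:-1) and (1:3).
M₁ = 3·S₀ − S₁ = [[20, -20], [60, -60]] = 20·[1, 3][1, -1]ᵀ and M₂ = S₀ + 3·S₁ = [[20, 20], [30, 30]] = 10·[2, 3][1, 1]ᵀ, so take a₁ = [1, 3], b₁ = [1, -1], a₂ = [2, 3], b₂ = [1, 1].
Each slice is an integer combination of E₁ = a₁b₁ᵀ and E₂ = a₂b₂ᵀ: S₀ = 6·E₁ + E₂, S₁ = −2·E₁ + 3·E₂, S₂ = 4·E₁ + 3·E₂; reading off coefficients, c₁ = [6, -2, 4] and c₂ = [1, 3, 3].
Hence T = [1, 3] ⊗ [1, -1] ⊗ [6, -2, 4] + [2, 3] ⊗ [1, 1] ⊗ [1, 3, 3], so rank(T) ≤ 2.
These bounds meet, so rank(T) = 2.

rank(T) = 2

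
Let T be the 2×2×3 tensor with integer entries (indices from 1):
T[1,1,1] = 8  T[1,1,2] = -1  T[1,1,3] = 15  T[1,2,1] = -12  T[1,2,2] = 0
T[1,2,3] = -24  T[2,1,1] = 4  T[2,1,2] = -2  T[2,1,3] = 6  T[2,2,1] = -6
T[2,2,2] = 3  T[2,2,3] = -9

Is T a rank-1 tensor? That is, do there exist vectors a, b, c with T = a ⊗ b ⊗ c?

The mode-1 unfolding of T (rows indexed by i, columns by (j,k) = (1,1), (1,2), (1,3), (2,1), (2,2), (2,3)) is [[8, -1, 15, -12, 0, -24], [4, -2, 6, -6, 3, -9]].
There the 2×2 minor on rows i ∈ {1, 2}, columns (j,k) ∈ {(1,1), (1,2)} is det [[8, -1], [4, -2]] = -12 ≠ 0, so this unfolding has rank ≥ 2; CP rank is at least every unfolding rank, so rank(T) ≥ 2.
In particular rank(T) ≥ 2 > 1, so T is not rank-1.

No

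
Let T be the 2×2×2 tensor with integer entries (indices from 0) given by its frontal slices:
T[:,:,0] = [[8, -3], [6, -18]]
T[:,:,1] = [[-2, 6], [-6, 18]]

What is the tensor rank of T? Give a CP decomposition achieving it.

Lower bound: the mode-3 unfolding of T (rows indexed by k, columns by (i,j) = (0,0), (0,1), (1,0), (1,1)) is [[8, -3, 6, -18], [-2, 6, -6, 18]].
There the 2×2 minor on rows k ∈ {0, 1}, columns (i,j) ∈ {(0,0), (0,1)} is det [[8, -3], [-2, 6]] = 42 ≠ 0, so this unfolding has rank ≥ 2; CP rank is at least every unfolding rank, so rank(T) ≥ 2. (Unfolding ranks only ever bound the CP rank from below — rank(T) can be strictly larger than all of them — so the matching upper bound has to come from an explicit 2-term decomposition.)
Upper bound — finding two terms. Write S_k = T[:,:,k] for the frontal slices: S₀ = [[8, -3], [6, -18]], S₁ = [[-2, 6], [-6, 18]].
If T = a₁ ⊗ b₁ ⊗ c₁ + a₂ ⊗ b₂ ⊗ c₂ then each S_k = c₁[k]·a₁b₁ᵀ + c₂[k]·a₂b₂ᵀ. S₀ and S₁ are linearly independent, so a₁b₁ᵀ and a₂b₂ᵀ must span the same plane of matrices: they are the rank-1 matrices of the form x·S₀ + y·S₁.
det(x·S₀ + y·S₁) is −126·x² + 126·xy = (-126)·(x − y)(x), vanishing at (x:y) = (1:1) and (0:1).
M₁ = S₀ + S₁ = [[6, 3], [0, 0]] = 3·(1, 0)(2, 1)ᵀ and M₂ = S₁ = [[-2, 6], [-6, 18]] = (-2)·(1, 3)(1, -3)ᵀ, so take a₁ = (1, 0), b₁ = (2, 1), a₂ = (1, 3), b₂ = (1, -3).
Each slice is an integer combination of E₁ = a₁b₁ᵀ and E₂ = a₂b₂ᵀ: S₀ = 3·E₁ + 2·E₂, S₁ = −2·E₂; reading off coefficients, c₁ = (3, 0) and c₂ = (2, -2).
Hence T = (1, 0) ⊗ (2, 1) ⊗ (3, 0) + (1, 3) ⊗ (1, -3) ⊗ (2, -2), so rank(T) ≤ 2.
These bounds meet, so rank(T) = 2.

rank(T) = 2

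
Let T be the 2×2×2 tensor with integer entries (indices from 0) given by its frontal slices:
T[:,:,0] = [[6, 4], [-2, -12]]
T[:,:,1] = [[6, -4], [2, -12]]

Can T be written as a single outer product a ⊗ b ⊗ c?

No

The mode-2 unfolding of T (rows indexed by j, columns by (i,k) = (0,0), (0,1), (1,0), (1,1)) is [[6, 6, -2, 2], [4, -4, -12, -12]].
There the 2×2 minor on rows j ∈ {0, 1}, columns (i,k) ∈ {(0,0), (0,1)} is det [[6, 6], [4, -4]] = -48 ≠ 0, so this unfolding has rank ≥ 2; CP rank is at least every unfolding rank, so rank(T) ≥ 2.
In particular rank(T) ≥ 2 > 1, so T is not rank-1.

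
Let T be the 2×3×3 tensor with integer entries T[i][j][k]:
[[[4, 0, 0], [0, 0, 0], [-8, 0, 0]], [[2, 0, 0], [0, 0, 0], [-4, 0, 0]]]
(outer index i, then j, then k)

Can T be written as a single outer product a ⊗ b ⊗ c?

Yes

The mode-1 fibre T[:,0,0] = [4, 2] gives a = [2, 1] (primitive direction); the mode-2 fibre T[0,:,0] = [4, 0, -8] gives b = [1, 0, -2]; then c[k] = T[0,0,k] / (a[0]·b[0]) = [4, 0, 0] / 2 = [2, 0, 0].
Expanding [2, 1] ⊗ [1, 0, -2] ⊗ [2, 0, 0] reproduces all 18 entries of T, so T = [2, 1] ⊗ [1, 0, -2] ⊗ [2, 0, 0] and rank(T) ≤ 1.
Equivalently every frontal slice T[:,:,k] is c[k] times the rank-1 matrix [2, 1] ⊗ [1, 0, -2]. So T has rank 1 (it is nonzero).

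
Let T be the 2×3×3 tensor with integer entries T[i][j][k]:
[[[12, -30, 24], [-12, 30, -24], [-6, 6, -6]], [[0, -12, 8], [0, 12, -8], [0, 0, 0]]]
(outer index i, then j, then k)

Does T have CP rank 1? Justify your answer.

No

The mode-3 unfolding of T (rows indexed by k, columns by (i,j) = (0,0), (0,1), (0,2), (1,0), (1,1), (1,2)) is [[12, -12, -6, 0, 0, 0], [-30, 30, 6, -12, 12, 0], [24, -24, -6, 8, -8, 0]].
There the 2×2 minor on rows k ∈ {0, 1}, columns (i,j) ∈ {(0,0), (0,2)} is det [[12, -6], [-30, 6]] = -108 ≠ 0, so this unfolding has rank ≥ 2; CP rank is at least every unfolding rank, so rank(T) ≥ 2.
In particular rank(T) ≥ 2 > 1, so T is not rank-1.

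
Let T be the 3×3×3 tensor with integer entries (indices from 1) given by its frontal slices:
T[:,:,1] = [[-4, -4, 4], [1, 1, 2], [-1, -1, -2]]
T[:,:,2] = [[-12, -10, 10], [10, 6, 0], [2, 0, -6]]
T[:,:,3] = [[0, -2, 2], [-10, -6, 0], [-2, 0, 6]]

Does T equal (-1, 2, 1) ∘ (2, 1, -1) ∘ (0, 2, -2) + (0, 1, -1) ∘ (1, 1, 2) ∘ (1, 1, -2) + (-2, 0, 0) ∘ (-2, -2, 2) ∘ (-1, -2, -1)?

No

Reconstruct entry (2,1,2) from the claimed factors: Σₗ aₗ[2]bₗ[1]cₗ[2] = (2)·(2)·(2) + (1)·(1)·(1) + (0)·(-2)·(-2) = 9, but T[2,1,2] = 10. The claim is false.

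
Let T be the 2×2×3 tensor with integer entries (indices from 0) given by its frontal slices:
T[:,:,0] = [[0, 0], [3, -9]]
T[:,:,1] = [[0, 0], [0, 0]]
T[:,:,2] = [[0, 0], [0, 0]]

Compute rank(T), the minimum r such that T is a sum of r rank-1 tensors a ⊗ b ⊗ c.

1

Lower bound: T ≠ 0 (e.g. T[1,0,0] = 3), so rank(T) ≥ 1.
Upper bound: the mode-1 fibre T[:,0,0] = [0, 3] gives a = [0, 1] (primitive direction); the mode-2 fibre T[1,:,0] = [3, -9] gives b = [1, -3]; then c[k] = T[1,0,k] / (a[1]·b[0]) = [3, 0, 0] / 1 = [3, 0, 0].
Expanding [0, 1] ⊗ [1, -3] ⊗ [3, 0, 0] reproduces all 12 entries of T, so T = [0, 1] ⊗ [1, -3] ⊗ [3, 0, 0] and rank(T) ≤ 1.
These bounds meet, so rank(T) = 1.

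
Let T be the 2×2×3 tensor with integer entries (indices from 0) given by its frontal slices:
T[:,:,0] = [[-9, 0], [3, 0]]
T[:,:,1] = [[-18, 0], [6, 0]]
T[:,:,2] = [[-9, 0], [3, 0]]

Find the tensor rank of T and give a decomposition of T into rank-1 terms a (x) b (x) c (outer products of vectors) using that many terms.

rank(T) = 1

Lower bound: T ≠ 0 (e.g. T[0,0,0] = -9), so rank(T) ≥ 1.
Upper bound: the mode-1 fibre T[:,0,0] = [-9, 3] gives a = [3, -1] (primitive direction); the mode-2 fibre T[0,:,0] = [-9, 0] gives b = [1, 0]; then c[k] = T[0,0,k] / (a[0]·b[0]) = [-9, -18, -9] / 3 = [-3, -6, -3].
Expanding [3, -1] (x) [1, 0] (x) [-3, -6, -3] reproduces all 12 entries of T, so T = [3, -1] (x) [1, 0] (x) [-3, -6, -3] and rank(T) ≤ 1.
These bounds meet, so rank(T) = 1.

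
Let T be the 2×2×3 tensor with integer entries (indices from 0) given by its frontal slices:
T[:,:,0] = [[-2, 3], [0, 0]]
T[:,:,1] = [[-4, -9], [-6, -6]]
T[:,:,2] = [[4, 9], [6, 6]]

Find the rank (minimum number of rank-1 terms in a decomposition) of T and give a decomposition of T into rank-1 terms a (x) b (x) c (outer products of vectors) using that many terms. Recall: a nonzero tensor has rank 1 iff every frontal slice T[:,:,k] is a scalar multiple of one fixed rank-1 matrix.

Lower bound: in the mode-1 unfolding of T (rows indexed by i, columns by (j,k)) the 2×2 minor on rows i ∈ {0, 1}, columns (j,k) ∈ {(0,0), (0,1)} is det [[-2, -4], [0, -6]] = 12 ≠ 0, so that unfolding has rank ≥ 2 and hence rank(T) ≥ 2 (CP rank is at least every unfolding rank, though it can be larger).
Upper bound: with S_k = T[:,:,k], the two rank-1 terms a₁b₁ᵀ, a₂b₂ᵀ are the rank-1 members of the pencil x·S₀ + y·S₁.
det(x·S₀ + y·S₁) is 30·xy − 30·y² = 30·(x − y)(y), vanishing at (x:y) = (1:1) and (1:0).
M₁ = S₀ + S₁ = [[-6, -6], [-6, -6]] = (-6)·(1, 1)(1, 1)ᵀ and M₂ = S₀ = [[-2, 3], [0, 0]] = −(1, 0)(2, -3)ᵀ, so take a₁ = (1, 1), b₁ = (1, 1), a₂ = (1, 0), b₂ = (2, -3).
Each slice is an integer combination of E₁ = a₁b₁ᵀ and E₂ = a₂b₂ᵀ: S₀ = −E₂, S₁ = −6·E₁ + E₂, S₂ = 6·E₁ − E₂; reading off coefficients, c₁ = (0, -6, 6) and c₂ = (-1, 1, -1).
Hence T = (1, 1) (x) (1, 1) (x) (0, -6, 6) + (1, 0) (x) (2, -3) (x) (-1, 1, -1), so rank(T) ≤ 2.
These bounds meet, so rank(T) = 2.

rank(T) = 2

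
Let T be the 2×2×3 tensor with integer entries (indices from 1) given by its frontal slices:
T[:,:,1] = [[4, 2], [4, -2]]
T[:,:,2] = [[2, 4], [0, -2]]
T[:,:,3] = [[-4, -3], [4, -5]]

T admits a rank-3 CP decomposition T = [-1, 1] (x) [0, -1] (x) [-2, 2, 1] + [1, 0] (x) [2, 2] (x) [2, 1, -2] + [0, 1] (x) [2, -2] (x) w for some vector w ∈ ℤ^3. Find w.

w = [2, 0, 2]

Subtract the known terms from T to get the rank-1 residual R = [0, 1] (x) [2, -2] (x) w, so R[i,j,k] = a[i]·b[j]·w[k]. Pick indices with nonzero a[2]·b[1] = (1)·(2) = 2. Only the fibre through (2,1,·) is needed: R[2,1,:] = T[2,1,:] − Σₗ aₗ[2]bₗ[1]cₗ = [4, 0, 4] − (1)·(0)·[-2, 2, 1] − (0)·(2)·[2, 1, -2] = [4, 0, 4]. Then w[k] = R[2,1,k] / 2 for each k, giving w = [4, 0, 4] / 2 = [2, 0, 2].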